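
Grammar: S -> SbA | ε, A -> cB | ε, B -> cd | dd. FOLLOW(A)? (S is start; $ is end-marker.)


$ ∈ FOLLOW(S). For each A -> αBβ: add FIRST(β)\{ε} to FOLLOW(B); if β nullable, add FOLLOW(A).
FOLLOW(A) = {$, b}


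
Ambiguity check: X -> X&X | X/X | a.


'a&a/a' has two parse trees (no precedence encoded between & and /)
Ambiguous


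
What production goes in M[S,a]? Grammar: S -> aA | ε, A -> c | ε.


For [S, a]: 'a' ∈ FIRST(aA)
Entry: S -> aA


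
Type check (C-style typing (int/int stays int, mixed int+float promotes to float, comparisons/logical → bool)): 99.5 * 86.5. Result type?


Operand types: float * float
Rule: mixed int/float promotes to float; int/int stays int
Result type: float


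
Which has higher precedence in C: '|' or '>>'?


'>>' is shift (level 8); '|' is bitwise OR (level 3)
Higher level binds tighter
'>>' has higher precedence than '|'


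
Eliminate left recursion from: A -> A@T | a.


Left-recursive alternatives: A@T; non-recursive: a
Introduce A': A -> aA', A' -> @TA' | ε


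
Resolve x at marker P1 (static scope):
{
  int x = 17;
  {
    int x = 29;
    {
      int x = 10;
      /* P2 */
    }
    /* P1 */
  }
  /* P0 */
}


x declared in the same block as P1
x = 29


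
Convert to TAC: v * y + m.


Break into single-operator statements:
t1 = v * y
t2 = t1 + m


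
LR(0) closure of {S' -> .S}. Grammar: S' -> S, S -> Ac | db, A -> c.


Start: S' -> .S
For each item with dot before a nonterminal B, add B -> .γ for every B-production
Closure: [S' -> .S, S -> .Ac, S -> .db, A -> .c]


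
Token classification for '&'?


Pattern: operator symbol
Type: OPERATOR


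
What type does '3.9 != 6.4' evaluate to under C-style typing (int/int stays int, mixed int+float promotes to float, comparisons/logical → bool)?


Operand types: float != float
Rule: comparison yields bool
Result type: bool


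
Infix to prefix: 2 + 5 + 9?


left-to-right (same/higher precedence on left): tree is (+ (+ 2 5) 9)
Prefix: + + 2 5 9


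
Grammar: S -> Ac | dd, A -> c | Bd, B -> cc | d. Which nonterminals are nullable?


A nonterminal is nullable iff some alternative derives ε (directly, or every symbol in it is nullable)
Nullable: {}


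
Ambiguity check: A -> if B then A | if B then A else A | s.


dangling else: 'if B then if B then s else s' parses two ways
Ambiguous


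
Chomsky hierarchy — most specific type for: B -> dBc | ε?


Single nonterminal LHS, but d^n c^n is not regular
Classification: Type 2 (Context-Free)


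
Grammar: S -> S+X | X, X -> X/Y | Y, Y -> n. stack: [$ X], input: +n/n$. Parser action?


lookahead ∉ {/} so X won't extend; reduce S -> X
Action: reduce (S -> X)


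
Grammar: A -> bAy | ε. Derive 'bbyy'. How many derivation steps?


Derivation: A => bAy => bbAyy => bbyy
Steps: 3


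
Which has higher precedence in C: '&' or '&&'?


'&' is bitwise AND (level 5); '&&' is logical AND (level 2)
Higher level binds tighter
'&' has higher precedence than '&&'


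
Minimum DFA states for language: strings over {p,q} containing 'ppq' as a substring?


KMP-style automaton: 3 progress states + 1 absorbing accept = 4
Minimal DFA: 4 states


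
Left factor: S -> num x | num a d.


Common prefix: 'num'
Factored: S -> num S', S' -> x | a d


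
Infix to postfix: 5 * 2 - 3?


Left to right (same or higher precedence on left)
Postfix: 5 2 * 3 -


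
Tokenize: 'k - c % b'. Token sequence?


Scan left to right, longest-match per lexeme
Tokens: ID(k), OP(-), ID(c), OP(%), ID(b)


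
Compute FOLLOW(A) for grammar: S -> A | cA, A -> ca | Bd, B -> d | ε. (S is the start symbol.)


$ ∈ FOLLOW(S). For each A -> αBβ: add FIRST(β)\{ε} to FOLLOW(B); if β nullable, add FOLLOW(A).
FOLLOW(A) = {$}


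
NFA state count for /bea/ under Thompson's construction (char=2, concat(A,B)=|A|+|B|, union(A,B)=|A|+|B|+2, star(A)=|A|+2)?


Syntax tree has 3 char leaf(s), 0 union(s), 0 star(s)
chars contribute 3×2 = 6; each union adds +2; each star adds +2
Total: 6 + 0 + 0 = 6 states


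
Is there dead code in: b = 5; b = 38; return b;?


first assignment to b is overwritten before any read
Dead: 'b = 5'


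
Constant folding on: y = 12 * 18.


12 * 18 = 216 at compile time
Optimized: y = 216


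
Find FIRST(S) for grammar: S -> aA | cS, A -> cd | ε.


Per alternative of S: FIRST(aA) = {a}; FIRST(cS) = {c}
FIRST(S) = {a, c}


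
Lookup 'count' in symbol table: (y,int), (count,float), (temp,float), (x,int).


Lookup 'count' → type float


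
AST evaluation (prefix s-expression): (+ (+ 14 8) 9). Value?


Evaluate inner: (+ 14 8) = 22
Evaluate root: (+ 22 9) = 31
Result: 31


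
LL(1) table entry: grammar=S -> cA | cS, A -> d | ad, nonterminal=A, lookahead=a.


For [A, a]: 'a' ∈ FIRST(ad)
Entry: A -> ad


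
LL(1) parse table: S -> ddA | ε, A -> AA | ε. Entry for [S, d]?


For [S, d]: 'd' ∈ FIRST(ddA)
Entry: S -> ddA


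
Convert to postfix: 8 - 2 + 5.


Left to right (same or higher precedence on left)
Postfix: 8 2 - 5 +


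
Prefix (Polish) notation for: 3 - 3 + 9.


left-to-right (same/higher precedence on left): tree is (+ (- 3 3) 9)
Prefix: + - 3 3 9


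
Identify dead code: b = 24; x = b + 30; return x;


b is read by x's definition; x is returned
No dead code


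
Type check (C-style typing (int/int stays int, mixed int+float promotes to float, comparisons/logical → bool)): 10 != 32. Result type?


Operand types: int != int
Rule: comparison yields bool
Result type: bool


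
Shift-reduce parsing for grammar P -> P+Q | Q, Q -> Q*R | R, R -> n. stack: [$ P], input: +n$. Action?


shift '+' to continue P -> P+Q
Action: shift


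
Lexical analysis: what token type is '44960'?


Pattern: digits only
Type: INTEGER_LITERAL


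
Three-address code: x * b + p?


Break into single-operator statements:
t1 = x * b
t2 = t1 + p


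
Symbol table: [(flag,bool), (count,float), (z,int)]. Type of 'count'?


Lookup 'count' → type float


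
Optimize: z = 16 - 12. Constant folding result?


16 - 12 = 4 at compile time
Optimized: z = 4


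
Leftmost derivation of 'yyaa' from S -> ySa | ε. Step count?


Derivation: S => ySa => yySaa => yyaa
Steps: 3


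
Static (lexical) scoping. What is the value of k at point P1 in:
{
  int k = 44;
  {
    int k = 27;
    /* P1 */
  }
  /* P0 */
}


k declared in the same block as P1
k = 27


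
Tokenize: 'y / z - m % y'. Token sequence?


Scan left to right, longest-match per lexeme
Tokens: ID(y), OP(/), ID(z), OP(-), ID(m), OP(%), ID(y)


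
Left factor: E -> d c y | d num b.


Common prefix: 'd'
Factored: E -> d E', E' -> c y | num b


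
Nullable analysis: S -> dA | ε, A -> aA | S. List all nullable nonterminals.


A nonterminal is nullable iff some alternative derives ε (directly, or every symbol in it is nullable)
Nullable: {A, S}


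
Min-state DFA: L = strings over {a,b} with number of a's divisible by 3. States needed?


Track (count of a) mod 3: states 0..2, accept at 0
Minimal DFA: 3 states


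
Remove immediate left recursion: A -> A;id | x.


Left-recursive alternatives: A;id; non-recursive: x
Introduce A': A -> xA', A' -> ;idA' | ε


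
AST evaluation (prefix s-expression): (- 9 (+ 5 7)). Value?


Evaluate inner: (+ 5 7) = 12
Evaluate root: (- 9 12) = -3
Result: -3


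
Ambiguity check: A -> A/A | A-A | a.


'a/a-a' has two parse trees (no precedence encoded between / and -)
Ambiguous


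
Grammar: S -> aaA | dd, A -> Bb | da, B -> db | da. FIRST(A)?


Per alternative of A: FIRST(Bb) = {d}; FIRST(da) = {d}
FIRST(A) = {d}


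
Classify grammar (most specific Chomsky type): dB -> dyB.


LHS has context (more than one symbol) and |LHS| ≤ |RHS|
Classification: Type 1 (Context-Sensitive)


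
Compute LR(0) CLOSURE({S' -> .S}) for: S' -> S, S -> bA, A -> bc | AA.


Start: S' -> .S
For each item with dot before a nonterminal B, add B -> .γ for every B-production
Closure: [S' -> .S, S -> .bA]


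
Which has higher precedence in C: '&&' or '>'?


'>' is relational (level 7); '&&' is logical AND (level 2)
Higher level binds tighter
'>' has higher precedence than '&&'


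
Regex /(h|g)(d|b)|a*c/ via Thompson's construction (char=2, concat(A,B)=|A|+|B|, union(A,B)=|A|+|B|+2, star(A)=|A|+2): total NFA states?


Syntax tree has 6 char leaf(s), 3 union(s), 1 star(s)
chars contribute 6×2 = 12; each union adds +2; each star adds +2
Total: 12 + 6 + 2 = 20 states


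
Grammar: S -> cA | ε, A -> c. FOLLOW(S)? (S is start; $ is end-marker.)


$ ∈ FOLLOW(S). For each A -> αBβ: add FIRST(β)\{ε} to FOLLOW(B); if β nullable, add FOLLOW(A).
FOLLOW(S) = {$}


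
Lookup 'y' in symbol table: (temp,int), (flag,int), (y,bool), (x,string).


Lookup 'y' → type bool


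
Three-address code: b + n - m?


Break into single-operator statements:
t1 = b + n
t2 = t1 - m


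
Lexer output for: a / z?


Scan left to right, longest-match per lexeme
Tokens: ID(a), OP(/), ID(z)


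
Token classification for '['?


Pattern: delimiter/punctuation
Type: PUNCTUATION


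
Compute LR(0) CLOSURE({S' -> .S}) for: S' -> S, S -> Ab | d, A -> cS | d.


Start: S' -> .S
For each item with dot before a nonterminal B, add B -> .γ for every B-production
Closure: [S' -> .S, S -> .Ab, S -> .d, A -> .cS, A -> .d]


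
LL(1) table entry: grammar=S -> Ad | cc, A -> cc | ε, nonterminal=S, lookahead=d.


For [S, d]: 'd' ∈ FIRST(Ad)
Entry: S -> Ad


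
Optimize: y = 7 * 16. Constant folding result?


7 * 16 = 112 at compile time
Optimized: y = 112


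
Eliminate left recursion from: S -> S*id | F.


Left-recursive alternatives: S*id; non-recursive: F
Introduce S': S -> FS', S' -> *idS' | ε


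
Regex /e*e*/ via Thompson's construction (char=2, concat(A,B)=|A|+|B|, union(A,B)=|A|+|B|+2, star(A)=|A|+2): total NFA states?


Syntax tree has 2 char leaf(s), 0 union(s), 2 star(s)
chars contribute 2×2 = 4; each union adds +2; each star adds +2
Total: 4 + 0 + 4 = 8 states


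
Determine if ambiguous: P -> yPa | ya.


balanced y^n…a^n: each string has a unique parse
Unambiguous


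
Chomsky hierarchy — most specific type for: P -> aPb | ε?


Single nonterminal LHS, but a^n b^n is not regular
Classification: Type 2 (Context-Free)


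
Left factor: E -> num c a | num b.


Common prefix: 'num'
Factored: E -> num E', E' -> c a | b


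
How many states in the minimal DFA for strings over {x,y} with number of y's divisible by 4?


Track (count of y) mod 4: states 0..3, accept at 0
Minimal DFA: 4 states


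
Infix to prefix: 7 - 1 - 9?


left-to-right (same/higher precedence on left): tree is (- (- 7 1) 9)
Prefix: - - 7 1 9


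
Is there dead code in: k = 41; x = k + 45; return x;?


k is read by x's definition; x is returned
No dead code


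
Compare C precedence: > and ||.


'>' is relational (level 7); '||' is logical OR (level 1)
Higher level binds tighter
'>' has higher precedence than '||'


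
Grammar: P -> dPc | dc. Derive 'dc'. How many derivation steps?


Derivation: P => dc
Steps: 1


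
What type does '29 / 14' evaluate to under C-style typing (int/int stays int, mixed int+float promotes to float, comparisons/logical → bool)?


Operand types: int / int
Rule: mixed int/float promotes to float; int/int stays int
Result type: int


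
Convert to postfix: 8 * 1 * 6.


Left to right (same or higher precedence on left)
Postfix: 8 1 * 6 *


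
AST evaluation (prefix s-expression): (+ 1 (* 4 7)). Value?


Evaluate inner: (* 4 7) = 28
Evaluate root: (+ 1 28) = 29
Result: 29


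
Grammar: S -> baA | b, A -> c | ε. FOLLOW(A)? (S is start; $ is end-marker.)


$ ∈ FOLLOW(S). For each A -> αBβ: add FIRST(β)\{ε} to FOLLOW(B); if β nullable, add FOLLOW(A).
FOLLOW(A) = {$}


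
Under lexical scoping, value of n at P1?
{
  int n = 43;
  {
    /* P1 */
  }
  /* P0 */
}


P1's block does not declare n; resolves to the enclosing declaration at depth 0
n = 43


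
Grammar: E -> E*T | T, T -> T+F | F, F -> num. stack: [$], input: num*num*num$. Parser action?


no handle on stack; shift 'num'
Action: shift


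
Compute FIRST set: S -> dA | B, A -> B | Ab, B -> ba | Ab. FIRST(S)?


Per alternative of S: FIRST(dA) = {d}; FIRST(B) = {b}
FIRST(S) = {b, d}


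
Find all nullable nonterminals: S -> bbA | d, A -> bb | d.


A nonterminal is nullable iff some alternative derives ε (directly, or every symbol in it is nullable)
Nullable: {}


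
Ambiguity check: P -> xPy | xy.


balanced x^n…y^n: each string has a unique parse
Unambiguous


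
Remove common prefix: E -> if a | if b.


Common prefix: 'if'
Factored: E -> if E', E' -> a | b


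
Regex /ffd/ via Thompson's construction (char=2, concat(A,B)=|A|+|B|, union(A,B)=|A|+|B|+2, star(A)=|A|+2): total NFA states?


Syntax tree has 3 char leaf(s), 0 union(s), 0 star(s)
chars contribute 3×2 = 6; each union adds +2; each star adds +2
Total: 6 + 0 + 0 = 6 states


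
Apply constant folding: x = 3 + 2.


3 + 2 = 5 at compile time
Optimized: x = 5


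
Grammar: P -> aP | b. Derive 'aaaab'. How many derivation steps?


Derivation: P => aP => aaP => aaaP => aaaaP => aaaab
Steps: 5


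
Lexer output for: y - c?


Scan left to right, longest-match per lexeme
Tokens: ID(y), OP(-), ID(c)


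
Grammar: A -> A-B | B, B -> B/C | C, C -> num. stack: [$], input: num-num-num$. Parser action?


no handle on stack; shift 'num'
Action: shift


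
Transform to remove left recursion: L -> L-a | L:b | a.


Left-recursive alternatives: L-a, L:b; non-recursive: a
Introduce L': L -> aL', L' -> -aL' | :bL' | ε


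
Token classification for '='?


Pattern: operator symbol
Type: OPERATOR


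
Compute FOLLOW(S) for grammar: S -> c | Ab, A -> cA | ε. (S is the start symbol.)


$ ∈ FOLLOW(S). For each A -> αBβ: add FIRST(β)\{ε} to FOLLOW(B); if β nullable, add FOLLOW(A).
FOLLOW(S) = {$}


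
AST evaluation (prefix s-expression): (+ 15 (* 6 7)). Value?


Evaluate inner: (* 6 7) = 42
Evaluate root: (+ 15 42) = 57
Result: 57


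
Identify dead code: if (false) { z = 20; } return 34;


condition is constant false, so the whole block is unreachable
Dead: 'if (false) { z = 20; }'


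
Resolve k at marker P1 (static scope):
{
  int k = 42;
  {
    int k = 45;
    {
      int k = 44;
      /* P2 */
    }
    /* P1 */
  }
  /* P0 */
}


k declared in the same block as P1
k = 45


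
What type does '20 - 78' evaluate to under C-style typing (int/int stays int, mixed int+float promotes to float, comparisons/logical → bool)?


Operand types: int - int
Rule: mixed int/float promotes to float; int/int stays int
Result type: int


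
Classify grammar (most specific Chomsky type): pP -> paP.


LHS has context (more than one symbol) and |LHS| ≤ |RHS|
Classification: Type 1 (Context-Sensitive)


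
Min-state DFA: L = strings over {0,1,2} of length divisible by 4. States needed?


Track length mod 4: states 0..3, accept at 0
Minimal DFA: 4 states


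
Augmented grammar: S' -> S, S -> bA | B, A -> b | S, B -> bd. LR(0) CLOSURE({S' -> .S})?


Start: S' -> .S
For each item with dot before a nonterminal B, add B -> .γ for every B-production
Closure: [S' -> .S, S -> .bA, S -> .B, B -> .bd]


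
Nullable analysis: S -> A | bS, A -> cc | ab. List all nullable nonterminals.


A nonterminal is nullable iff some alternative derives ε (directly, or every symbol in it is nullable)
Nullable: {}


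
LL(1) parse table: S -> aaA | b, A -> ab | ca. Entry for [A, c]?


For [A, c]: 'c' ∈ FIRST(ca)
Entry: A -> ca


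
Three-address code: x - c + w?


Break into single-operator statements:
t1 = x - c
t2 = t1 + w


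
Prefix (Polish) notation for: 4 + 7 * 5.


'*' binds tighter: tree is (+ 4 (* 7 5))
Prefix: + 4 * 7 5


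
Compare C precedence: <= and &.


'<=' is relational (level 7); '&' is bitwise AND (level 5)
Higher level binds tighter
'<=' has higher precedence than '&'


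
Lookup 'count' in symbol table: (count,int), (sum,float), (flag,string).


Lookup 'count' → type int


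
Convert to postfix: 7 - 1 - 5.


Left to right (same or higher precedence on left)
Postfix: 7 1 - 5 -


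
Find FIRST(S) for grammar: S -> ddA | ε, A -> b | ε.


Per alternative of S: FIRST(ddA) = {d}; FIRST(ε) = {ε}
FIRST(S) = {d, ε}


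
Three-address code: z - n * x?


Break into single-operator statements:
t1 = n * x
t2 = z - t1


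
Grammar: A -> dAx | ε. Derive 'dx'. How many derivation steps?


Derivation: A => dAx => dx
Steps: 2


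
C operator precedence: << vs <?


'<<' is shift (level 8); '<' is relational (level 7)
Higher level binds tighter
'<<' has higher precedence than '<'


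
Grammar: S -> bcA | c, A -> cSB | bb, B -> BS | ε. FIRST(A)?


Per alternative of A: FIRST(cSB) = {c}; FIRST(bb) = {b}
FIRST(A) = {b, c}


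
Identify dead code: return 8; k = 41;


statement follows a return and is unreachable
Dead: 'k = 41'


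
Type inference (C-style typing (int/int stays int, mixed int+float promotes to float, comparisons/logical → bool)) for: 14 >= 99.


Operand types: int >= int
Rule: comparison yields bool
Result type: bool


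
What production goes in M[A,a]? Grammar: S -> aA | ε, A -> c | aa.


For [A, a]: 'a' ∈ FIRST(aa)
Entry: A -> aa


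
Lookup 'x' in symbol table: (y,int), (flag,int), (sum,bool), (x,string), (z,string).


Lookup 'x' → type string


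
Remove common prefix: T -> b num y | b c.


Common prefix: 'b'
Factored: T -> b T', T' -> num y | c


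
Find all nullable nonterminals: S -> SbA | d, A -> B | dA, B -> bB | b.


A nonterminal is nullable iff some alternative derives ε (directly, or every symbol in it is nullable)
Nullable: {}


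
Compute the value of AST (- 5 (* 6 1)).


Evaluate inner: (* 6 1) = 6
Evaluate root: (- 5 6) = -1
Result: -1


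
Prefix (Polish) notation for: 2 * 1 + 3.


left-to-right (same/higher precedence on left): tree is (+ (* 2 1) 3)
Prefix: + * 2 1 3


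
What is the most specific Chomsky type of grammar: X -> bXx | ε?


Single nonterminal LHS, but b^n x^n is not regular
Classification: Type 2 (Context-Free)


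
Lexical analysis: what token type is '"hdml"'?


Pattern: double-quoted sequence
Type: STRING_LITERAL


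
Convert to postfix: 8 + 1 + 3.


Left to right (same or higher precedence on left)
Postfix: 8 1 + 3 +


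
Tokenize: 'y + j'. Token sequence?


Scan left to right, longest-match per lexeme
Tokens: ID(y), OP(+), ID(j)


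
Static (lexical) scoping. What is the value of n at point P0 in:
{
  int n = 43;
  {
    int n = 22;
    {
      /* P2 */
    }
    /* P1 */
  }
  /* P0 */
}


n declared in the same block as P0
n = 43


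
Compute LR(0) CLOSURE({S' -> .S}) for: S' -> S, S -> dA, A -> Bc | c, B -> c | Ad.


Start: S' -> .S
For each item with dot before a nonterminal B, add B -> .γ for every B-production
Closure: [S' -> .S, S -> .dA]


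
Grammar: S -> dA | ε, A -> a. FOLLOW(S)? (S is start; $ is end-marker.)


$ ∈ FOLLOW(S). For each A -> αBβ: add FIRST(β)\{ε} to FOLLOW(B); if β nullable, add FOLLOW(A).
FOLLOW(S) = {$}


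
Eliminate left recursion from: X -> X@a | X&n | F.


Left-recursive alternatives: X@a, X&n; non-recursive: F
Introduce X': X -> FX', X' -> @aX' | &nX' | ε


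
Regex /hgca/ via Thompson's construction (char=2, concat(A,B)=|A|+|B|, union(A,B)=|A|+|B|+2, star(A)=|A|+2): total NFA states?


Syntax tree has 4 char leaf(s), 0 union(s), 0 star(s)
chars contribute 4×2 = 8; each union adds +2; each star adds +2
Total: 8 + 0 + 0 = 8 states


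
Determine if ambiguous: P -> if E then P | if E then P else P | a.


dangling else: 'if E then if E then a else a' parses two ways
Ambiguous


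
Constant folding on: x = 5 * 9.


5 * 9 = 45 at compile time
Optimized: x = 45


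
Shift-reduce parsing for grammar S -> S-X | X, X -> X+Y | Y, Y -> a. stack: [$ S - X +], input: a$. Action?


no handle; shift 'a'
Action: shift


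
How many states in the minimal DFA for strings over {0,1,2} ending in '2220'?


Track the longest suffix of input matching a prefix of '2220': 5 classes (prefixes of length 0..4)
Minimal DFA: 5 states


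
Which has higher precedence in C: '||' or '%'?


'%' is multiplicative (level 10); '||' is logical OR (level 1)
Higher level binds tighter
'%' has higher precedence than '||'


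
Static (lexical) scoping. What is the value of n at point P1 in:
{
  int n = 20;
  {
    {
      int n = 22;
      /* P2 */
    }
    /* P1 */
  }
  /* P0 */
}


P1's block does not declare n; resolves to the enclosing declaration at depth 0
n = 20


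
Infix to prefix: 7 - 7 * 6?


'*' binds tighter: tree is (- 7 (* 7 6))
Prefix: - 7 * 7 6


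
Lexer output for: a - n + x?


Scan left to right, longest-match per lexeme
Tokens: ID(a), OP(-), ID(n), OP(+), ID(x)


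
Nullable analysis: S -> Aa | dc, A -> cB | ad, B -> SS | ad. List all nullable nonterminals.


A nonterminal is nullable iff some alternative derives ε (directly, or every symbol in it is nullable)
Nullable: {}


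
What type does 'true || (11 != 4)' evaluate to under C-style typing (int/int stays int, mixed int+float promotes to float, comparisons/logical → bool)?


Operand types: bool || bool
Rule: logical operators take bool operands and yield bool
Result type: bool


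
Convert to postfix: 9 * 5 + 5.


Left to right (same or higher precedence on left)
Postfix: 9 5 * 5 +


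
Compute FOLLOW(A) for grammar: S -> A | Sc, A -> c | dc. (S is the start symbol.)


$ ∈ FOLLOW(S). For each A -> αBβ: add FIRST(β)\{ε} to FOLLOW(B); if β nullable, add FOLLOW(A).
FOLLOW(A) = {$, c}


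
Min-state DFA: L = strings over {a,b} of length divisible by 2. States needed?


Track length mod 2: states 0..1, accept at 0
Minimal DFA: 2 states


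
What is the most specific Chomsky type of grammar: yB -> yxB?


LHS has context (more than one symbol) and |LHS| ≤ |RHS|
Classification: Type 1 (Context-Sensitive)


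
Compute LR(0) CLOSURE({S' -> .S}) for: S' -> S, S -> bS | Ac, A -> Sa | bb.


Start: S' -> .S
For each item with dot before a nonterminal B, add B -> .γ for every B-production
Closure: [S' -> .S, S -> .bS, S -> .Ac, A -> .Sa, A -> .bb]


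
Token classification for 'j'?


Pattern: letter/underscore followed by alphanumerics, not a keyword
Type: IDENTIFIER


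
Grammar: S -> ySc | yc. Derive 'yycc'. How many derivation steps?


Derivation: S => ySc => yycc
Steps: 2


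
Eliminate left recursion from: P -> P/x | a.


Left-recursive alternatives: P/x; non-recursive: a
Introduce P': P -> aP', P' -> /xP' | ε


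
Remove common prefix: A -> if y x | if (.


Common prefix: 'if'
Factored: A -> if A', A' -> y x | (


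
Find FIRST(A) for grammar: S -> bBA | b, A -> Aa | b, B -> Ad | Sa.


Per alternative of A: FIRST(Aa) = {b}; FIRST(b) = {b}
FIRST(A) = {b}


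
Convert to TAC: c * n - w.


Break into single-operator statements:
t1 = c * n
t2 = t1 - w


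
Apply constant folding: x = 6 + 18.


6 + 18 = 24 at compile time
Optimized: x = 24


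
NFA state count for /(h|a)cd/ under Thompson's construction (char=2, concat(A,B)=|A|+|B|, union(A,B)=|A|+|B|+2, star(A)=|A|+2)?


Syntax tree has 4 char leaf(s), 1 union(s), 0 star(s)
chars contribute 4×2 = 8; each union adds +2; each star adds +2
Total: 8 + 2 + 0 = 10 states


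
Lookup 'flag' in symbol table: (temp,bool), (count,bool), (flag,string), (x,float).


Lookup 'flag' → type string


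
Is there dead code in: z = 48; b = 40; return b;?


z is assigned but never read
Dead: 'z = 48'


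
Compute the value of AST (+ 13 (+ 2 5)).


Evaluate inner: (+ 2 5) = 7
Evaluate root: (+ 13 7) = 20
Result: 20


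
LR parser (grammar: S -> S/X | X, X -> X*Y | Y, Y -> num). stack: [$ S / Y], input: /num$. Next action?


'Y' (not preceded by X*) is the handle for X -> Y
Action: reduce (X -> Y)


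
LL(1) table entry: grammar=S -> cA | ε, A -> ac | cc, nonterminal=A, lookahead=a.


For [A, a]: 'a' ∈ FIRST(ac)
Entry: A -> ac


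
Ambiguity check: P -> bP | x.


right-linear, alternatives start with distinct terminals 'b' vs 'x': unique leftmost derivation
Unambiguous


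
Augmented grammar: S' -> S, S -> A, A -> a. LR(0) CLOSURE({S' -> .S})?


Start: S' -> .S
For each item with dot before a nonterminal B, add B -> .γ for every B-production
Closure: [S' -> .S, S -> .A, A -> .a]


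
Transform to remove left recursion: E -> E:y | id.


Left-recursive alternatives: E:y; non-recursive: id
Introduce E': E -> idE', E' -> :yE' | ε


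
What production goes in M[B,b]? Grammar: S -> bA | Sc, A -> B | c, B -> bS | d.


For [B, b]: 'b' ∈ FIRST(bS)
Entry: B -> bS


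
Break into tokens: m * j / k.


Scan left to right, longest-match per lexeme
Tokens: ID(m), OP(*), ID(j), OP(/), ID(k)


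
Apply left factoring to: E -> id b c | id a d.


Common prefix: 'id'
Factored: E -> id E', E' -> b c | a d


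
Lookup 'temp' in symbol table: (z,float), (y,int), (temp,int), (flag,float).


Lookup 'temp' → type int


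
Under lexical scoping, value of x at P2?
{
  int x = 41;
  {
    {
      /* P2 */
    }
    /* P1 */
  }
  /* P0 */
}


P2's block does not declare x; resolves to the enclosing declaration at depth 0
x = 41


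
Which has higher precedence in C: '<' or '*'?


'*' is multiplicative (level 10); '<' is relational (level 7)
Higher level binds tighter
'*' has higher precedence than '<'


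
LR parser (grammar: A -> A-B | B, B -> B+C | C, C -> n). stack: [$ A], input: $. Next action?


start symbol A on stack, input exhausted
Action: accept


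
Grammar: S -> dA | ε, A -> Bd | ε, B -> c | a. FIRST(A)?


Per alternative of A: FIRST(Bd) = {a, c}; FIRST(ε) = {ε}
FIRST(A) = {a, c, ε}


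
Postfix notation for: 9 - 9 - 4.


Left to right (same or higher precedence on left)
Postfix: 9 9 - 4 -


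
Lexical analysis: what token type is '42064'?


Pattern: digits only
Type: INTEGER_LITERAL


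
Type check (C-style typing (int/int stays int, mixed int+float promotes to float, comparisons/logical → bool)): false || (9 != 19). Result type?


Operand types: bool || bool
Rule: logical operators take bool operands and yield bool
Result type: bool


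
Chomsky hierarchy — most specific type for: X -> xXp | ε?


Single nonterminal LHS, but x^n p^n is not regular
Classification: Type 2 (Context-Free)


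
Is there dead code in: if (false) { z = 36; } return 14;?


condition is constant false, so the whole block is unreachable
Dead: 'if (false) { z = 36; }'


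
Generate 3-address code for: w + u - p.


Break into single-operator statements:
t1 = w + u
t2 = t1 - p


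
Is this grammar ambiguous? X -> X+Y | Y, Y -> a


precedence layered via separate nonterminal Y: deterministic
Unambiguous


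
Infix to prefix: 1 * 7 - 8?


left-to-right (same/higher precedence on left): tree is (- (* 1 7) 8)
Prefix: - * 1 7 8


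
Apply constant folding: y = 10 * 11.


10 * 11 = 110 at compile time
Optimized: y = 110


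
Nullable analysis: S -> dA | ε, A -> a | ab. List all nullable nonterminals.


A nonterminal is nullable iff some alternative derives ε (directly, or every symbol in it is nullable)
Nullable: {S}


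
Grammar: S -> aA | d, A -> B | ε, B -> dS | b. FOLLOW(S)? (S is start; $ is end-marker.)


$ ∈ FOLLOW(S). For each A -> αBβ: add FIRST(β)\{ε} to FOLLOW(B); if β nullable, add FOLLOW(A).
FOLLOW(S) = {$}


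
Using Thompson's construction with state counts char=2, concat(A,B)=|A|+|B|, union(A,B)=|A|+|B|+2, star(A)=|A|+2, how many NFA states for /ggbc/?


Syntax tree has 4 char leaf(s), 0 union(s), 0 star(s)
chars contribute 4×2 = 8; each union adds +2; each star adds +2
Total: 8 + 0 + 0 = 8 states


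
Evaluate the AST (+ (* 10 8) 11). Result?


Evaluate inner: (* 10 8) = 80
Evaluate root: (+ 80 11) = 91
Result: 91


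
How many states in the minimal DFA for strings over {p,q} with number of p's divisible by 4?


Track (count of p) mod 4: states 0..3, accept at 0
Minimal DFA: 4 states


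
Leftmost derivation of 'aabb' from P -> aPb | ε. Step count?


Derivation: P => aPb => aaPbb => aabb
Steps: 3


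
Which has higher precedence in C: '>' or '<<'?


'<<' is shift (level 8); '>' is relational (level 7)
Higher level binds tighter
'<<' has higher precedence than '>'


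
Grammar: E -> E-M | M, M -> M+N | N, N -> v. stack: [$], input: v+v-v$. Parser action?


no handle on stack; shift 'v'
Action: shift


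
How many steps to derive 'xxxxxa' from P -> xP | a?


Derivation: P => xP => xxP => xxxP => xxxxP => xxxxxP => xxxxxa
Steps: 6


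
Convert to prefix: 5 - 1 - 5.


left-to-right (same/higher precedence on left): tree is (- (- 5 1) 5)
Prefix: - - 5 1 5


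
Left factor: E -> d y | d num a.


Common prefix: 'd'
Factored: E -> d E', E' -> y | num a


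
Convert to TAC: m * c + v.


Break into single-operator statements:
t1 = m * c
t2 = t1 + v


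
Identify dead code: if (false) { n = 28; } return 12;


condition is constant false, so the whole block is unreachable
Dead: 'if (false) { n = 28; }'


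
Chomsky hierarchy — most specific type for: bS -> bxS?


LHS has context (more than one symbol) and |LHS| ≤ |RHS|
Classification: Type 1 (Context-Sensitive)


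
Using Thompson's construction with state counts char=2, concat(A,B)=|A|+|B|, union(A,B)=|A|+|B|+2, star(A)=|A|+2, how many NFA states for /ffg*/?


Syntax tree has 3 char leaf(s), 0 union(s), 1 star(s)
chars contribute 3×2 = 6; each union adds +2; each star adds +2
Total: 6 + 0 + 2 = 8 states


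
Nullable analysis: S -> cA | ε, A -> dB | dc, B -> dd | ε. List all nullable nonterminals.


A nonterminal is nullable iff some alternative derives ε (directly, or every symbol in it is nullable)
Nullable: {B, S}


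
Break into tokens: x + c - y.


Scan left to right, longest-match per lexeme
Tokens: ID(x), OP(+), ID(c), OP(-), ID(y)


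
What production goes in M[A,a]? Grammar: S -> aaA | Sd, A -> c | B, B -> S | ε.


For [A, a]: 'a' ∈ FIRST(B)
Entry: A -> B


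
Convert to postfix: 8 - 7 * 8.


* has higher precedence, evaluate 7*8 first
Postfix: 8 7 8 * -


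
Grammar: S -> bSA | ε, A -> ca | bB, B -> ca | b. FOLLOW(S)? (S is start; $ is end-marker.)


$ ∈ FOLLOW(S). For each A -> αBβ: add FIRST(β)\{ε} to FOLLOW(B); if β nullable, add FOLLOW(A).
FOLLOW(S) = {$, b, c}


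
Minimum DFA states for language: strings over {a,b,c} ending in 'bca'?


Track the longest suffix of input matching a prefix of 'bca': 4 classes (prefixes of length 0..3)
Minimal DFA: 4 states


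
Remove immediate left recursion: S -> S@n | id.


Left-recursive alternatives: S@n; non-recursive: id
Introduce S': S -> idS', S' -> @nS' | ε


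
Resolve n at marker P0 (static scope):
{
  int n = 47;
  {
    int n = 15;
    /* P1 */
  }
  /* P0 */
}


n declared in the same block as P0
n = 47


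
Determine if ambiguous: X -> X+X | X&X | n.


'n+n&n' has two parse trees (no precedence encoded between + and &)
Ambiguous


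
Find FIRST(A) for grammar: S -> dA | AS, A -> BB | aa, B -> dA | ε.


Per alternative of A: FIRST(BB) = {d, ε}; FIRST(aa) = {a}
FIRST(A) = {a, d, ε}


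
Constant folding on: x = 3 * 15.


3 * 15 = 45 at compile time
Optimized: x = 45


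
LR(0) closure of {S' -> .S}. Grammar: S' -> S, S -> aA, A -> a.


Start: S' -> .S
For each item with dot before a nonterminal B, add B -> .γ for every B-production
Closure: [S' -> .S, S -> .aA]


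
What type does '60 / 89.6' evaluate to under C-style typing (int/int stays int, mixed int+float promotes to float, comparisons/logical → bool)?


Operand types: int / float
Rule: mixed int/float promotes to float; int/int stays int
Result type: float


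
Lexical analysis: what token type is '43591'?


Pattern: digits only
Type: INTEGER_LITERAL


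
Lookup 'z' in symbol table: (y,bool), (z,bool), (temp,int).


Lookup 'z' → type bool


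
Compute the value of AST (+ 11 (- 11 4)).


Evaluate inner: (- 11 4) = 7
Evaluate root: (+ 11 7) = 18
Result: 18


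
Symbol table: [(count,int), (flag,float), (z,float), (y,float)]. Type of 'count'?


Lookup 'count' → type int


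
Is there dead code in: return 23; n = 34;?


statement follows a return and is unreachable
Dead: 'n = 34'


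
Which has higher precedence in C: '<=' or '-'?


'-' is additive (level 9); '<=' is relational (level 7)
Higher level binds tighter
'-' has higher precedence than '<='


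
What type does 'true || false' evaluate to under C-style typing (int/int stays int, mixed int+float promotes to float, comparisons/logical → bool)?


Operand types: bool || bool
Rule: logical operators take bool operands and yield bool
Result type: bool


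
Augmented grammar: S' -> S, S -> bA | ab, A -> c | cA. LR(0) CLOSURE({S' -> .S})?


Start: S' -> .S
For each item with dot before a nonterminal B, add B -> .γ for every B-production
Closure: [S' -> .S, S -> .bA, S -> .ab]


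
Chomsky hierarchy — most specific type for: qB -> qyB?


LHS has context (more than one symbol) and |LHS| ≤ |RHS|
Classification: Type 1 (Context-Sensitive)


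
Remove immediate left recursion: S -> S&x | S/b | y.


Left-recursive alternatives: S&x, S/b; non-recursive: y
Introduce S': S -> yS', S' -> &xS' | /bS' | ε


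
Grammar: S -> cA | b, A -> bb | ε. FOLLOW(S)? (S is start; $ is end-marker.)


$ ∈ FOLLOW(S). For each A -> αBβ: add FIRST(β)\{ε} to FOLLOW(B); if β nullable, add FOLLOW(A).
FOLLOW(S) = {$}


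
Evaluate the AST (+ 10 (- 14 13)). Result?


Evaluate inner: (- 14 13) = 1
Evaluate root: (+ 10 1) = 11
Result: 11


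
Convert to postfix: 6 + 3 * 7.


* has higher precedence, evaluate 3*7 first
Postfix: 6 3 7 * +


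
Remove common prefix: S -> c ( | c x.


Common prefix: 'c'
Factored: S -> c S', S' -> ( | x


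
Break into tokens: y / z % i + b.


Scan left to right, longest-match per lexeme
Tokens: ID(y), OP(/), ID(z), OP(%), ID(i), OP(+), ID(b)


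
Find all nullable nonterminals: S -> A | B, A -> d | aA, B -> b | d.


A nonterminal is nullable iff some alternative derives ε (directly, or every symbol in it is nullable)
Nullable: {}


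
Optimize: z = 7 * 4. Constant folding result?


7 * 4 = 28 at compile time
Optimized: z = 28


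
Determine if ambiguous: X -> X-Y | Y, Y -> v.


precedence layered via separate nonterminal Y: deterministic
Unambiguous


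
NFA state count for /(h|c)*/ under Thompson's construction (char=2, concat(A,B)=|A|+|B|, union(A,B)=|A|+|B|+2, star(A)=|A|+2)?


Syntax tree has 2 char leaf(s), 1 union(s), 1 star(s)
chars contribute 2×2 = 4; each union adds +2; each star adds +2
Total: 4 + 2 + 2 = 8 states


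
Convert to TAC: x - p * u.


Break into single-operator statements:
t1 = p * u
t2 = x - t1


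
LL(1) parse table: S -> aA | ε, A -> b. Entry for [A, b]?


For [A, b]: 'b' ∈ FIRST(b)
Entry: A -> b


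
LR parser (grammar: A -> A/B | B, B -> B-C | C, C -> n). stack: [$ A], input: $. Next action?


start symbol A on stack, input exhausted
Action: accept


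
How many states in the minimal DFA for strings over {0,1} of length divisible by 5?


Track length mod 5: states 0..4, accept at 0
Minimal DFA: 5 states


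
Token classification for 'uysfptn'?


Pattern: letter/underscore followed by alphanumerics, not a keyword
Type: IDENTIFIER


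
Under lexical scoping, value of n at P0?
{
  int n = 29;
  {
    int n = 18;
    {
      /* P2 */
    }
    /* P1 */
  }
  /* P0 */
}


n declared in the same block as P0
n = 29


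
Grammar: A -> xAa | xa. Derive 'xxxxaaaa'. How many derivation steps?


Derivation: A => xAa => xxAaa => xxxAaaa => xxxxaaaa
Steps: 4


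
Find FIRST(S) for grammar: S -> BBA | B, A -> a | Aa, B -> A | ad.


Per alternative of S: FIRST(BBA) = {a}; FIRST(B) = {a}
FIRST(S) = {a}


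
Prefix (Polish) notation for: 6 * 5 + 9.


left-to-right (same/higher precedence on left): tree is (+ (* 6 5) 9)
Prefix: + * 6 5 9


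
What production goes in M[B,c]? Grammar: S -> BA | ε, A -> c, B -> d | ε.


For [B, c]: ε is nullable and 'c' ∈ FOLLOW(B)
Entry: B -> ε


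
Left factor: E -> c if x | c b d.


Common prefix: 'c'
Factored: E -> c E', E' -> if x | b d


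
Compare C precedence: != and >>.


'>>' is shift (level 8); '!=' is equality (level 6)
Higher level binds tighter
'>>' has higher precedence than '!='


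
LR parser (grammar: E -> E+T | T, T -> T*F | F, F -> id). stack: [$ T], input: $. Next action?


lookahead ∉ {*} so T won't extend; reduce E -> T
Action: reduce (E -> T)


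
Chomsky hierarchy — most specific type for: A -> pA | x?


Right-linear: every RHS is a terminal or a terminal followed by one nonterminal
Classification: Type 3 (Regular)


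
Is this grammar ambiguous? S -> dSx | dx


balanced d^n…x^n: each string has a unique parse
Unambiguous


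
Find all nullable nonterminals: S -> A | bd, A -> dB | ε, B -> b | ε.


A nonterminal is nullable iff some alternative derives ε (directly, or every symbol in it is nullable)
Nullable: {A, B, S}


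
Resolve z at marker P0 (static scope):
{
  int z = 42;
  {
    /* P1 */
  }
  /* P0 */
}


z declared in the same block as P0
z = 42


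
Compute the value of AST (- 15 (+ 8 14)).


Evaluate inner: (+ 8 14) = 22
Evaluate root: (- 15 22) = -7
Result: -7


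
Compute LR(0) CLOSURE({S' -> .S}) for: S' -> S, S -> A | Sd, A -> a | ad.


Start: S' -> .S
For each item with dot before a nonterminal B, add B -> .γ for every B-production
Closure: [S' -> .S, S -> .A, S -> .Sd, A -> .a, A -> .ad]


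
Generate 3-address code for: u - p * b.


Break into single-operator statements:
t1 = p * b
t2 = u - t1


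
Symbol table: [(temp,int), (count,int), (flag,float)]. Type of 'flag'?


Lookup 'flag' → type float


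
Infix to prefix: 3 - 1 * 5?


'*' binds tighter: tree is (- 3 (* 1 5))
Prefix: - 3 * 1 5


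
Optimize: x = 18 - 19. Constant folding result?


18 - 19 = -1 at compile time
Optimized: x = -1


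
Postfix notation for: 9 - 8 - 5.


Left to right (same or higher precedence on left)
Postfix: 9 8 - 5 -


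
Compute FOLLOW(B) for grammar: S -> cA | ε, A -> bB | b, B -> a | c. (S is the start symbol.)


$ ∈ FOLLOW(S). For each A -> αBβ: add FIRST(β)\{ε} to FOLLOW(B); if β nullable, add FOLLOW(A).
FOLLOW(B) = {$}


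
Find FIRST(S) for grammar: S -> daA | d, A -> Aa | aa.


Per alternative of S: FIRST(daA) = {d}; FIRST(d) = {d}
FIRST(S) = {d}


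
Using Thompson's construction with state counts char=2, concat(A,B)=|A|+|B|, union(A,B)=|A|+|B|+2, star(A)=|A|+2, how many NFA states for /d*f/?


Syntax tree has 2 char leaf(s), 0 union(s), 1 star(s)
chars contribute 2×2 = 4; each union adds +2; each star adds +2
Total: 4 + 0 + 2 = 6 states
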